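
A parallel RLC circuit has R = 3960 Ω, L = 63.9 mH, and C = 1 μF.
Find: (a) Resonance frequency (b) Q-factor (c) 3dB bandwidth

Step 1 — Resonance: ω₀ = 1/√(LC) = 1/√(0.0639·1e-06) = 3956 rad/s.
Step 2 — f₀ = ω₀/(2π) = 629.6 Hz.
Step 3 — Parallel Q: Q = R/(ω₀L) = 3960/(3956·0.0639) = 15.67.
Step 4 — Bandwidth: Δω = ω₀/Q = 252.5 rad/s; BW = Δω/(2π) = 40.19 Hz.

(a) f₀ = 629.6 Hz  (b) Q = 15.67  (c) BW = 40.19 Hz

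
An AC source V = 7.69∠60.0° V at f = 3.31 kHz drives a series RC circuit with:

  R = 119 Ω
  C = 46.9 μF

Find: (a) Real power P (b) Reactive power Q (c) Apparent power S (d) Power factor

Step 1 — Angular frequency: ω = 2π·f = 2π·3310 = 2.08e+04 rad/s.
Step 2 — Component impedances:
  R: Z = R = 119 Ω
  C: Z = 1/(jωC) = -j/(ω·C) = 0 - j1.025 Ω
Step 3 — Series combination: Z_total = R + C = 119 - j1.025 Ω = 119∠-0.5° Ω.
Step 4 — Source phasor: V = 7.69∠60.0° V = 3.845 + j6.66 V.
Step 5 — Current: I = V / Z = 0.03183 + j0.05624 A = 0.06462∠60.5° A.
Step 6 — Complex power: S = V·I* = 0.4969 - j0.004281 VA.
Step 7 — Real power: P = Re(S) = 0.4969 W.
Step 8 — Reactive power: Q = Im(S) = -0.004281 VAR.
Step 9 — Apparent power: |S| = 0.4969 VA.
Step 10 — Power factor: PF = P/|S| = 1 (leading).

(a) P = 0.4969 W  (b) Q = -0.004281 VAR  (c) S = 0.4969 VA  (d) PF = 1 (leading)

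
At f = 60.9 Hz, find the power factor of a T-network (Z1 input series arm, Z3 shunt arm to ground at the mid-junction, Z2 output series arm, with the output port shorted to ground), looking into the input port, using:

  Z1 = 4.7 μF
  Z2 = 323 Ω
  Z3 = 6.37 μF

Step 1 — Angular frequency: ω = 2π·f = 2π·60.9 = 382.6 rad/s.
Step 2 — Component impedances:
  Z1: Z = 1/(jωC) = -j/(ω·C) = 0 - j556 Ω
  Z2: Z = R = 323 Ω
  Z3: Z = 1/(jωC) = -j/(ω·C) = 0 - j410.3 Ω
Step 3 — With the output port shorted to ground, the output series arm Z2 runs from the junction to ground; the shunt arm Z3 also runs from the junction to ground. They appear in parallel: Z3 || Z2 = 199.4 - j157 Ω.
Step 4 — Series with input arm Z1: Z_in = Z1 + (Z3 || Z2) = 199.4 - j713 Ω = 740.4∠-74.4° Ω.
Step 5 — Power factor: PF = cos(φ) = Re(Z)/|Z| = 199.4/740.4 = 0.2693.
Step 6 — Type: Im(Z) = -713 ⇒ leading (phase φ = -74.4°).

PF = 0.2693 (leading, φ = -74.4°)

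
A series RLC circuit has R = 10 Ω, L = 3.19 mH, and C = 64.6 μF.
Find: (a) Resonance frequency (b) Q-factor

Step 1 — Resonance condition Im(Z)=0 gives ω₀ = 1/√(LC).
Step 2 — ω₀ = 1/√(0.00319·6.46e-05) = 2203 rad/s.
Step 3 — f₀ = ω₀/(2π) = 350.6 Hz.
Step 4 — Series Q: Q = ω₀L/R = 2203·0.00319/10 = 0.7027.

(a) f₀ = 350.6 Hz  (b) Q = 0.7027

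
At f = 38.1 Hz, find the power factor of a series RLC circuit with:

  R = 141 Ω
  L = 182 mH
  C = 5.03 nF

Step 1 — Angular frequency: ω = 2π·f = 2π·38.1 = 239.4 rad/s.
Step 2 — Component impedances:
  R: Z = R = 141 Ω
  L: Z = jωL = j·239.4·0.182 = 0 + j43.57 Ω
  C: Z = 1/(jωC) = -j/(ω·C) = 0 - j8.305e+05 Ω
Step 3 — Series combination: Z_total = R + L + C = 141 - j8.304e+05 Ω = 8.304e+05∠-90.0° Ω.
Step 4 — Power factor: PF = cos(φ) = Re(Z)/|Z| = 141/8.304e+05 = 0.0001698.
Step 5 — Type: Im(Z) = -8.304e+05 ⇒ leading (phase φ = -90.0°).

PF = 0.0001698 (leading, φ = -90.0°)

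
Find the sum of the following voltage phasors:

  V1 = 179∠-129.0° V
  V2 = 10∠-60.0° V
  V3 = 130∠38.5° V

Step 1 — Convert each phasor to rectangular form:
  V1 = 179·(cos(-129.0°) + j·sin(-129.0°)) = -112.6 - j139.1 V
  V2 = 10·(cos(-60.0°) + j·sin(-60.0°)) = 5 - j8.66 V
  V3 = 130·(cos(38.5°) + j·sin(38.5°)) = 101.7 + j80.93 V
Step 2 — Sum components: V_total = -5.909 - j66.84 V.
Step 3 — Convert to polar: |V_total| = 67.1 V, ∠V_total = -95.1°.

V_total = 67.1∠-95.1° V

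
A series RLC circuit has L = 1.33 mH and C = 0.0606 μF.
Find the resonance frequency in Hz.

Step 1 — Resonance condition Im(Z)=0 gives ω₀ = 1/√(LC).
Step 2 — ω₀ = 1/√(0.00133·6.06e-08) = 1.114e+05 rad/s.
Step 3 — f₀ = ω₀/(2π) = 1.773e+04 Hz.

f₀ = 1.773e+04 Hz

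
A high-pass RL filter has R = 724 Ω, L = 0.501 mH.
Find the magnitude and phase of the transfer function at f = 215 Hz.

Step 1 — Angular frequency: ω = 2π·215 = 1351 rad/s.
Step 2 — Transfer function: H(jω) = jωL/(R + jωL).
Step 3 — Numerator jωL = j·0.6768; denominator R + jωL = 724 + j0.6768.
Step 4 — H = 8.738e-07 + j0.0009348.
Step 5 — Magnitude: |H| = 0.0009348 (-60.6 dB); phase: φ = 89.9°.

|H| = 0.0009348 (-60.6 dB), φ = 89.9°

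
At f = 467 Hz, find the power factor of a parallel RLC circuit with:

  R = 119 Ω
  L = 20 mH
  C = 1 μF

Step 1 — Angular frequency: ω = 2π·f = 2π·467 = 2934 rad/s.
Step 2 — Component impedances:
  R: Z = R = 119 Ω
  L: Z = jωL = j·2934·0.02 = 0 + j58.68 Ω
  C: Z = 1/(jωC) = -j/(ω·C) = 0 - j340.8 Ω
Step 3 — Parallel combination: 1/Z_total = 1/R + 1/L + 1/C; Z_total = 31.17 + j52.32 Ω = 60.9∠59.2° Ω.
Step 4 — Power factor: PF = cos(φ) = Re(Z)/|Z| = 31.17/60.9 = 0.5118.
Step 5 — Type: Im(Z) = 52.32 ⇒ lagging (phase φ = 59.2°).

PF = 0.5118 (lagging, φ = 59.2°)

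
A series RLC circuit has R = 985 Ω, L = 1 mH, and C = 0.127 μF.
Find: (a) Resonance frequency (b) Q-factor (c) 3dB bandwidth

Step 1 — Resonance condition Im(Z)=0 gives ω₀ = 1/√(LC).
Step 2 — ω₀ = 1/√(0.001·1.27e-07) = 8.874e+04 rad/s.
Step 3 — f₀ = ω₀/(2π) = 1.412e+04 Hz.
Step 4 — Series Q: Q = ω₀L/R = 8.874e+04·0.001/985 = 0.09009.
Step 5 — 3dB bandwidth: Δω = ω₀/Q = 9.85e+05 rad/s; BW = Δω/(2π) = 1.568e+05 Hz.

(a) f₀ = 1.412e+04 Hz  (b) Q = 0.09009  (c) BW = 1.568e+05 Hz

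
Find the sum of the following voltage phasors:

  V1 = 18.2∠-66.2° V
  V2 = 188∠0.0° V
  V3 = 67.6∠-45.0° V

Step 1 — Convert each phasor to rectangular form:
  V1 = 18.2·(cos(-66.2°) + j·sin(-66.2°)) = 7.345 - j16.65 V
  V2 = 188·(cos(0.0°) + j·sin(0.0°)) = 188 V
  V3 = 67.6·(cos(-45.0°) + j·sin(-45.0°)) = 47.8 - j47.8 V
Step 2 — Sum components: V_total = 243.1 - j64.45 V.
Step 3 — Convert to polar: |V_total| = 251.5 V, ∠V_total = -14.8°.

V_total = 251.5∠-14.8° V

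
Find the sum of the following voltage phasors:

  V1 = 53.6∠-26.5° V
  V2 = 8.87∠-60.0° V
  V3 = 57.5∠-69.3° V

Step 1 — Convert each phasor to rectangular form:
  V1 = 53.6·(cos(-26.5°) + j·sin(-26.5°)) = 47.97 - j23.92 V
  V2 = 8.87·(cos(-60.0°) + j·sin(-60.0°)) = 4.435 - j7.682 V
  V3 = 57.5·(cos(-69.3°) + j·sin(-69.3°)) = 20.32 - j53.79 V
Step 2 — Sum components: V_total = 72.73 - j85.39 V.
Step 3 — Convert to polar: |V_total| = 112.2 V, ∠V_total = -49.6°.

V_total = 112.2∠-49.6° V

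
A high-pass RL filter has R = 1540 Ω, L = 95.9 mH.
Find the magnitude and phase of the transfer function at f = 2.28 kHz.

Step 1 — Angular frequency: ω = 2π·2280 = 1.433e+04 rad/s.
Step 2 — Transfer function: H(jω) = jωL/(R + jωL).
Step 3 — Numerator jωL = j·1374; denominator R + jωL = 1540 + j1374.
Step 4 — H = 0.4432 + j0.4968.
Step 5 — Magnitude: |H| = 0.6657 (-3.5 dB); phase: φ = 48.3°.

|H| = 0.6657 (-3.5 dB), φ = 48.3°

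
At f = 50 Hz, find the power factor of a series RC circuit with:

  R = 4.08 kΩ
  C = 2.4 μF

Step 1 — Angular frequency: ω = 2π·f = 2π·50 = 314.2 rad/s.
Step 2 — Component impedances:
  R: Z = R = 4080 Ω
  C: Z = 1/(jωC) = -j/(ω·C) = 0 - j1326 Ω
Step 3 — Series combination: Z_total = R + C = 4080 - j1326 Ω = 4290∠-18.0° Ω.
Step 4 — Power factor: PF = cos(φ) = Re(Z)/|Z| = 4080/4290 = 0.951.
Step 5 — Type: Im(Z) = -1326 ⇒ leading (phase φ = -18.0°).

PF = 0.951 (leading, φ = -18.0°)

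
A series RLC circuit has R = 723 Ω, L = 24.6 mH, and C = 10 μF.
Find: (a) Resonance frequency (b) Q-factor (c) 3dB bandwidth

Step 1 — Resonance condition Im(Z)=0 gives ω₀ = 1/√(LC).
Step 2 — ω₀ = 1/√(0.0246·1e-05) = 2016 rad/s.
Step 3 — f₀ = ω₀/(2π) = 320.9 Hz.
Step 4 — Series Q: Q = ω₀L/R = 2016·0.0246/723 = 0.0686.
Step 5 — 3dB bandwidth: Δω = ω₀/Q = 2.939e+04 rad/s; BW = Δω/(2π) = 4678 Hz.

(a) f₀ = 320.9 Hz  (b) Q = 0.0686  (c) BW = 4678 Hz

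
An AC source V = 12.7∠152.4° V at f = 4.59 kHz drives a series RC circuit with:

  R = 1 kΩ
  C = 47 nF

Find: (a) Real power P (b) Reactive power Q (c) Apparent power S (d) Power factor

Step 1 — Angular frequency: ω = 2π·f = 2π·4590 = 2.884e+04 rad/s.
Step 2 — Component impedances:
  R: Z = R = 1000 Ω
  C: Z = 1/(jωC) = -j/(ω·C) = 0 - j737.8 Ω
Step 3 — Series combination: Z_total = R + C = 1000 - j737.8 Ω = 1243∠-36.4° Ω.
Step 4 — Source phasor: V = 12.7∠152.4° V = -11.25 + j5.884 V.
Step 5 — Current: I = V / Z = -0.0101 - j0.001567 A = 0.01022∠-171.2° A.
Step 6 — Complex power: S = V·I* = 0.1044 - j0.07705 VA.
Step 7 — Real power: P = Re(S) = 0.1044 W.
Step 8 — Reactive power: Q = Im(S) = -0.07705 VAR.
Step 9 — Apparent power: |S| = 0.1298 VA.
Step 10 — Power factor: PF = P/|S| = 0.8047 (leading).

(a) P = 0.1044 W  (b) Q = -0.07705 VAR  (c) S = 0.1298 VA  (d) PF = 0.8047 (leading)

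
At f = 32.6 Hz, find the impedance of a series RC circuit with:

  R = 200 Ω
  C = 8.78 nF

Step 1 — Angular frequency: ω = 2π·f = 2π·32.6 = 204.8 rad/s.
Step 2 — Component impedances:
  R: Z = R = 200 Ω
  C: Z = 1/(jωC) = -j/(ω·C) = 0 - j5.56e+05 Ω
Step 3 — Series combination: Z_total = R + C = 200 - j5.56e+05 Ω = 5.56e+05∠-90.0° Ω.

Z = 200 - j5.56e+05 Ω = 5.56e+05∠-90.0° Ω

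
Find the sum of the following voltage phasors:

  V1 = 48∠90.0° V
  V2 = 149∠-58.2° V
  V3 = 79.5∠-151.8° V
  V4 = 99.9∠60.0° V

Step 1 — Convert each phasor to rectangular form:
  V1 = 48·(cos(90.0°) + j·sin(90.0°)) = 0 + j48 V
  V2 = 149·(cos(-58.2°) + j·sin(-58.2°)) = 78.52 - j126.6 V
  V3 = 79.5·(cos(-151.8°) + j·sin(-151.8°)) = -70.06 - j37.57 V
  V4 = 99.9·(cos(60.0°) + j·sin(60.0°)) = 49.95 + j86.52 V
Step 2 — Sum components: V_total = 58.4 - j29.69 V.
Step 3 — Convert to polar: |V_total| = 65.51 V, ∠V_total = -26.9°.

V_total = 65.51∠-26.9° V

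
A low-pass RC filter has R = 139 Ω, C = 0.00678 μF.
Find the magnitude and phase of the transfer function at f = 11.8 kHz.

Step 1 — Angular frequency: ω = 2π·1.18e+04 = 7.414e+04 rad/s.
Step 2 — Transfer function: H(jω) = 1/(1 + jωRC).
Step 3 — Denominator: 1 + jωRC = 1 + j·7.414e+04·139·6.78e-09 = 1 + j0.06987.
Step 4 — H = 0.9951 - j0.06953.
Step 5 — Magnitude: |H| = 0.9976 (-0.0 dB); phase: φ = -4.0°.

|H| = 0.9976 (-0.0 dB), φ = -4.0°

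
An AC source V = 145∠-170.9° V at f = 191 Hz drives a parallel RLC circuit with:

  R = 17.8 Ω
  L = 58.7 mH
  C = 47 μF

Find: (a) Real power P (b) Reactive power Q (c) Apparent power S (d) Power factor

Step 1 — Angular frequency: ω = 2π·f = 2π·191 = 1200 rad/s.
Step 2 — Component impedances:
  R: Z = R = 17.8 Ω
  L: Z = jωL = j·1200·0.0587 = 0 + j70.45 Ω
  C: Z = 1/(jωC) = -j/(ω·C) = 0 - j17.73 Ω
Step 3 — Parallel combination: 1/Z_total = 1/R + 1/L + 1/C; Z_total = 11.38 - j8.548 Ω = 14.23∠-36.9° Ω.
Step 4 — Source phasor: V = 145∠-170.9° V = -143.2 - j22.93 V.
Step 5 — Current: I = V / Z = -7.076 - j7.332 A = 10.19∠-134.0° A.
Step 6 — Complex power: S = V·I* = 1181 - j887.4 VA.
Step 7 — Real power: P = Re(S) = 1181 W.
Step 8 — Reactive power: Q = Im(S) = -887.4 VAR.
Step 9 — Apparent power: |S| = 1477 VA.
Step 10 — Power factor: PF = P/|S| = 0.7995 (leading).

(a) P = 1181 W  (b) Q = -887.4 VAR  (c) S = 1477 VA  (d) PF = 0.7995 (leading)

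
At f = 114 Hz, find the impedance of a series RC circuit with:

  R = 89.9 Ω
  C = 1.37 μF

Step 1 — Angular frequency: ω = 2π·f = 2π·114 = 716.3 rad/s.
Step 2 — Component impedances:
  R: Z = R = 89.9 Ω
  C: Z = 1/(jωC) = -j/(ω·C) = 0 - j1019 Ω
Step 3 — Series combination: Z_total = R + C = 89.9 - j1019 Ω = 1023∠-85.0° Ω.

Z = 89.9 - j1019 Ω = 1023∠-85.0° Ω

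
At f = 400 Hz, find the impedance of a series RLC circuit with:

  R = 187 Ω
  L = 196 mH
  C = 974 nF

Step 1 — Angular frequency: ω = 2π·f = 2π·400 = 2513 rad/s.
Step 2 — Component impedances:
  R: Z = R = 187 Ω
  L: Z = jωL = j·2513·0.196 = 0 + j492.6 Ω
  C: Z = 1/(jωC) = -j/(ω·C) = 0 - j408.5 Ω
Step 3 — Series combination: Z_total = R + L + C = 187 + j84.09 Ω = 205∠24.2° Ω.

Z = 187 + j84.09 Ω = 205∠24.2° Ω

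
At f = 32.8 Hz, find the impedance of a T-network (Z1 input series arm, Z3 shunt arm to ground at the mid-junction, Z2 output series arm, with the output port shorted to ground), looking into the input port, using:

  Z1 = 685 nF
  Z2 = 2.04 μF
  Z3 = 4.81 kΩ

Step 1 — Angular frequency: ω = 2π·f = 2π·32.8 = 206.1 rad/s.
Step 2 — Component impedances:
  Z1: Z = 1/(jωC) = -j/(ω·C) = 0 - j7084 Ω
  Z2: Z = 1/(jωC) = -j/(ω·C) = 0 - j2379 Ω
  Z3: Z = R = 4810 Ω
Step 3 — With the output port shorted to ground, the output series arm Z2 runs from the junction to ground; the shunt arm Z3 also runs from the junction to ground. They appear in parallel: Z3 || Z2 = 945.1 - j1911 Ω.
Step 4 — Series with input arm Z1: Z_in = Z1 + (Z3 || Z2) = 945.1 - j8995 Ω = 9044∠-84.0° Ω.

Z = 945.1 - j8995 Ω = 9044∠-84.0° Ω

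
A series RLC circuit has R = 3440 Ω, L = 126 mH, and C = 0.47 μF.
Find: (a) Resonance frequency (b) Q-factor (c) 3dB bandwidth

Step 1 — Resonance: ω₀ = 1/√(LC) = 1/√(0.126·4.7e-07) = 4109 rad/s.
Step 2 — f₀ = ω₀/(2π) = 654 Hz.
Step 3 — Series Q: Q = ω₀L/R = 4109·0.126/3440 = 0.1505.
Step 4 — Bandwidth: Δω = ω₀/Q = 2.73e+04 rad/s; BW = Δω/(2π) = 4345 Hz.

(a) f₀ = 654 Hz  (b) Q = 0.1505  (c) BW = 4345 Hz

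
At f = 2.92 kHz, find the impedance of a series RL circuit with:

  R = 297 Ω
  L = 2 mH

Step 1 — Angular frequency: ω = 2π·f = 2π·2920 = 1.835e+04 rad/s.
Step 2 — Component impedances:
  R: Z = R = 297 Ω
  L: Z = jωL = j·1.835e+04·0.002 = 0 + j36.69 Ω
Step 3 — Series combination: Z_total = R + L = 297 + j36.69 Ω = 299.3∠7.0° Ω.

Z = 297 + j36.69 Ω = 299.3∠7.0° Ω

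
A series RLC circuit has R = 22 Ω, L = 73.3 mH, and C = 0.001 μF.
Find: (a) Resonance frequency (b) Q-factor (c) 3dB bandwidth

Step 1 — Resonance: ω₀ = 1/√(LC) = 1/√(0.0733·1e-09) = 1.168e+05 rad/s.
Step 2 — f₀ = ω₀/(2π) = 1.859e+04 Hz.
Step 3 — Series Q: Q = ω₀L/R = 1.168e+05·0.0733/22 = 389.2.
Step 4 — Bandwidth: Δω = ω₀/Q = 300.1 rad/s; BW = Δω/(2π) = 47.77 Hz.

(a) f₀ = 1.859e+04 Hz  (b) Q = 389.2  (c) BW = 47.77 Hz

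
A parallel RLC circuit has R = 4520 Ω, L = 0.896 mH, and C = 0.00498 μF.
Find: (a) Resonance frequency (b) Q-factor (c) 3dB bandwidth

Step 1 — Resonance: ω₀ = 1/√(LC) = 1/√(0.000896·4.98e-09) = 4.734e+05 rad/s.
Step 2 — f₀ = ω₀/(2π) = 7.534e+04 Hz.
Step 3 — Parallel Q: Q = R/(ω₀L) = 4520/(4.734e+05·0.000896) = 10.66.
Step 4 — Bandwidth: Δω = ω₀/Q = 4.443e+04 rad/s; BW = Δω/(2π) = 7071 Hz.

(a) f₀ = 7.534e+04 Hz  (b) Q = 10.66  (c) BW = 7071 Hz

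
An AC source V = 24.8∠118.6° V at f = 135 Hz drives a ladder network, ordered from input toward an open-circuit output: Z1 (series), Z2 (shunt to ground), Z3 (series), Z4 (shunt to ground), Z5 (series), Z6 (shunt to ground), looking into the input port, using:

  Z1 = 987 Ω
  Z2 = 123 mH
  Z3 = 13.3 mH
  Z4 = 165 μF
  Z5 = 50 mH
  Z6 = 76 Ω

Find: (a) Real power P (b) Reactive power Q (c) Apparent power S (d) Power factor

Step 1 — Angular frequency: ω = 2π·f = 2π·135 = 848.2 rad/s.
Step 2 — Component impedances:
  Z1: Z = R = 987 Ω
  Z2: Z = jωL = j·848.2·0.123 = 0 + j104.3 Ω
  Z3: Z = jωL = j·848.2·0.0133 = 0 + j11.28 Ω
  Z4: Z = 1/(jωC) = -j/(ω·C) = 0 - j7.145 Ω
  Z5: Z = jωL = j·848.2·0.05 = 0 + j42.41 Ω
  Z6: Z = R = 76 Ω
Step 3 — Ladder network (open output): work backward from the far end, alternating series and parallel combinations. Z_in = 987.5 + j3.743 Ω = 987.5∠0.2° Ω.
Step 4 — Source phasor: V = 24.8∠118.6° V = -11.87 + j21.77 V.
Step 5 — Current: I = V / Z = -0.01194 + j0.02209 A = 0.02511∠118.4° A.
Step 6 — Complex power: S = V·I* = 0.6228 + j0.002361 VA.
Step 7 — Real power: P = Re(S) = 0.6228 W.
Step 8 — Reactive power: Q = Im(S) = 0.002361 VAR.
Step 9 — Apparent power: |S| = 0.6228 VA.
Step 10 — Power factor: PF = P/|S| = 1 (lagging).

(a) P = 0.6228 W  (b) Q = 0.002361 VAR  (c) S = 0.6228 VA  (d) PF = 1 (lagging)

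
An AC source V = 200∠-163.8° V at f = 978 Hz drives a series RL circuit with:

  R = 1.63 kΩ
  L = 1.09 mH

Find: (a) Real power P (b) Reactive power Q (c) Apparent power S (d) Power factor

Step 1 — Angular frequency: ω = 2π·f = 2π·978 = 6145 rad/s.
Step 2 — Component impedances:
  R: Z = R = 1630 Ω
  L: Z = jωL = j·6145·0.00109 = 0 + j6.698 Ω
Step 3 — Series combination: Z_total = R + L = 1630 + j6.698 Ω = 1630∠0.2° Ω.
Step 4 — Source phasor: V = 200∠-163.8° V = -192.1 - j55.8 V.
Step 5 — Current: I = V / Z = -0.118 - j0.03375 A = 0.1227∠-164.0° A.
Step 6 — Complex power: S = V·I* = 24.54 + j0.1008 VA.
Step 7 — Real power: P = Re(S) = 24.54 W.
Step 8 — Reactive power: Q = Im(S) = 0.1008 VAR.
Step 9 — Apparent power: |S| = 24.54 VA.
Step 10 — Power factor: PF = P/|S| = 1 (lagging).

(a) P = 24.54 W  (b) Q = 0.1008 VAR  (c) S = 24.54 VA  (d) PF = 1 (lagging)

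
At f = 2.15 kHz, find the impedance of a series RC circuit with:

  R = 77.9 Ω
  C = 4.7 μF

Step 1 — Angular frequency: ω = 2π·f = 2π·2150 = 1.351e+04 rad/s.
Step 2 — Component impedances:
  R: Z = R = 77.9 Ω
  C: Z = 1/(jωC) = -j/(ω·C) = 0 - j15.75 Ω
Step 3 — Series combination: Z_total = R + C = 77.9 - j15.75 Ω = 79.48∠-11.4° Ω.

Z = 77.9 - j15.75 Ω = 79.48∠-11.4° Ω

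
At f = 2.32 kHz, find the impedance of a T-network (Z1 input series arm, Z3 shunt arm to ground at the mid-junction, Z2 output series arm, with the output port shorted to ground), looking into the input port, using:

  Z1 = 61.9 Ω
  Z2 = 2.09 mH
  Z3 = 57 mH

Step 1 — Angular frequency: ω = 2π·f = 2π·2320 = 1.458e+04 rad/s.
Step 2 — Component impedances:
  Z1: Z = R = 61.9 Ω
  Z2: Z = jωL = j·1.458e+04·0.00209 = 0 + j30.47 Ω
  Z3: Z = jωL = j·1.458e+04·0.057 = 0 + j830.9 Ω
Step 3 — With the output port shorted to ground, the output series arm Z2 runs from the junction to ground; the shunt arm Z3 also runs from the junction to ground. They appear in parallel: Z3 || Z2 = 0 + j29.39 Ω.
Step 4 — Series with input arm Z1: Z_in = Z1 + (Z3 || Z2) = 61.9 + j29.39 Ω = 68.52∠25.4° Ω.

Z = 61.9 + j29.39 Ω = 68.52∠25.4° Ω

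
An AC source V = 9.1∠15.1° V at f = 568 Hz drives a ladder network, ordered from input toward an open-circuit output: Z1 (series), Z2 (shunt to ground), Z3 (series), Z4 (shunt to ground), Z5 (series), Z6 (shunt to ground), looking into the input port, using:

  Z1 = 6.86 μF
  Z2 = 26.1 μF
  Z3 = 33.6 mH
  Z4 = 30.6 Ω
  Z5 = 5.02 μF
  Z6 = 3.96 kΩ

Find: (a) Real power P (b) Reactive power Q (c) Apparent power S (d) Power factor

Step 1 — Angular frequency: ω = 2π·f = 2π·568 = 3569 rad/s.
Step 2 — Component impedances:
  Z1: Z = 1/(jωC) = -j/(ω·C) = 0 - j40.85 Ω
  Z2: Z = 1/(jωC) = -j/(ω·C) = 0 - j10.74 Ω
  Z3: Z = jωL = j·3569·0.0336 = 0 + j119.9 Ω
  Z4: Z = R = 30.6 Ω
  Z5: Z = 1/(jωC) = -j/(ω·C) = 0 - j55.82 Ω
  Z6: Z = R = 3960 Ω
Step 3 — Ladder network (open output): work backward from the far end, alternating series and parallel combinations. Z_in = 0.2725 - j52.56 Ω = 52.56∠-89.7° Ω.
Step 4 — Source phasor: V = 9.1∠15.1° V = 8.786 + j2.371 V.
Step 5 — Current: I = V / Z = -0.04423 + j0.1674 A = 0.1731∠104.8° A.
Step 6 — Complex power: S = V·I* = 0.008169 - j1.575 VA.
Step 7 — Real power: P = Re(S) = 0.008169 W.
Step 8 — Reactive power: Q = Im(S) = -1.575 VAR.
Step 9 — Apparent power: |S| = 1.575 VA.
Step 10 — Power factor: PF = P/|S| = 0.005185 (leading).

(a) P = 0.008169 W  (b) Q = -1.575 VAR  (c) S = 1.575 VA  (d) PF = 0.005185 (leading)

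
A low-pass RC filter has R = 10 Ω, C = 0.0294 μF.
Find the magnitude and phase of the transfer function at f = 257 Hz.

Step 1 — Angular frequency: ω = 2π·257 = 1615 rad/s.
Step 2 — Transfer function: H(jω) = 1/(1 + jωRC).
Step 3 — Denominator: 1 + jωRC = 1 + j·1615·10·2.94e-08 = 1 + j0.0004747.
Step 4 — H = 1 - j0.0004747.
Step 5 — Magnitude: |H| = 1 (-0.0 dB); phase: φ = -0.0°.

|H| = 1 (-0.0 dB), φ = -0.0°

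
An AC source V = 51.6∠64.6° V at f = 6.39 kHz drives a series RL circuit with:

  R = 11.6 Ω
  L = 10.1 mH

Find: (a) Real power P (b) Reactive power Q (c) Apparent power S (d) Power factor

Step 1 — Angular frequency: ω = 2π·f = 2π·6390 = 4.015e+04 rad/s.
Step 2 — Component impedances:
  R: Z = R = 11.6 Ω
  L: Z = jωL = j·4.015e+04·0.0101 = 0 + j405.5 Ω
Step 3 — Series combination: Z_total = R + L = 11.6 + j405.5 Ω = 405.7∠88.4° Ω.
Step 4 — Source phasor: V = 51.6∠64.6° V = 22.13 + j46.61 V.
Step 5 — Current: I = V / Z = 0.1164 - j0.05125 A = 0.1272∠-23.8° A.
Step 6 — Complex power: S = V·I* = 0.1877 + j6.561 VA.
Step 7 — Real power: P = Re(S) = 0.1877 W.
Step 8 — Reactive power: Q = Im(S) = 6.561 VAR.
Step 9 — Apparent power: |S| = 6.563 VA.
Step 10 — Power factor: PF = P/|S| = 0.02859 (lagging).

(a) P = 0.1877 W  (b) Q = 6.561 VAR  (c) S = 6.563 VA  (d) PF = 0.02859 (lagging)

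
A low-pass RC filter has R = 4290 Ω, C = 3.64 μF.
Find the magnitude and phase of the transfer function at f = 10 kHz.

Step 1 — Angular frequency: ω = 2π·1e+04 = 6.283e+04 rad/s.
Step 2 — Transfer function: H(jω) = 1/(1 + jωRC).
Step 3 — Denominator: 1 + jωRC = 1 + j·6.283e+04·4290·3.64e-06 = 1 + j981.2.
Step 4 — H = 1.039e-06 - j0.001019.
Step 5 — Magnitude: |H| = 0.001019 (-59.8 dB); phase: φ = -89.9°.

|H| = 0.001019 (-59.8 dB), φ = -89.9°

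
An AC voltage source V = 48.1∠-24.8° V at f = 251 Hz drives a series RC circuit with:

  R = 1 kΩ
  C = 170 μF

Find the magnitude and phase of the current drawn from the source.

Step 1 — Angular frequency: ω = 2π·f = 2π·251 = 1577 rad/s.
Step 2 — Component impedances:
  R: Z = R = 1000 Ω
  C: Z = 1/(jωC) = -j/(ω·C) = 0 - j3.73 Ω
Step 3 — Series combination: Z_total = R + C = 1000 - j3.73 Ω = 1000∠-0.2° Ω.
Step 4 — Source phasor: V = 48.1∠-24.8° V = 43.66 - j20.18 V.
Step 5 — Ohm's law: I = V / Z_total = (43.66 - j20.18) / (1000 - j3.73) = 0.04374 - j0.02001 A.
Step 6 — Convert to polar: |I| = 0.0481 A, ∠I = -24.6°.

I = 0.0481∠-24.6° A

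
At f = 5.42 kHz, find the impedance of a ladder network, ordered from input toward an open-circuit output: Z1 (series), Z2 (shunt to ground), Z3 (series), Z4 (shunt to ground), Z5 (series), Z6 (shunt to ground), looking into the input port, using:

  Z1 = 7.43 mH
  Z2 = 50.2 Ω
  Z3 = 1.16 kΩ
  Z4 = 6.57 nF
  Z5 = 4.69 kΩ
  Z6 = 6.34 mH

Step 1 — Angular frequency: ω = 2π·f = 2π·5420 = 3.405e+04 rad/s.
Step 2 — Component impedances:
  Z1: Z = jωL = j·3.405e+04·0.00743 = 0 + j253 Ω
  Z2: Z = R = 50.2 Ω
  Z3: Z = R = 1160 Ω
  Z4: Z = 1/(jωC) = -j/(ω·C) = 0 - j4469 Ω
  Z5: Z = R = 4690 Ω
  Z6: Z = jωL = j·3.405e+04·0.00634 = 0 + j215.9 Ω
Step 3 — Ladder network (open output): work backward from the far end, alternating series and parallel combinations. Z_in = 49.71 + j252.7 Ω = 257.5∠78.9° Ω.

Z = 49.71 + j252.7 Ω = 257.5∠78.9° Ω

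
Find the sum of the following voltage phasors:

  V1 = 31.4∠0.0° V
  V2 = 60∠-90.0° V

Step 1 — Convert each phasor to rectangular form:
  V1 = 31.4·(cos(0.0°) + j·sin(0.0°)) = 31.4 V
  V2 = 60·(cos(-90.0°) + j·sin(-90.0°)) = 0 - j60 V
Step 2 — Sum components: V_total = 31.4 - j60 V.
Step 3 — Convert to polar: |V_total| = 67.72 V, ∠V_total = -62.4°.

V_total = 67.72∠-62.4° V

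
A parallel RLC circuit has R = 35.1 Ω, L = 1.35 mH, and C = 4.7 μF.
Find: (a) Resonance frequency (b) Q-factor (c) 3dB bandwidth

Step 1 — Resonance: ω₀ = 1/√(LC) = 1/√(0.00135·4.7e-06) = 1.255e+04 rad/s.
Step 2 — f₀ = ω₀/(2π) = 1998 Hz.
Step 3 — Parallel Q: Q = R/(ω₀L) = 35.1/(1.255e+04·0.00135) = 2.071.
Step 4 — Bandwidth: Δω = ω₀/Q = 6062 rad/s; BW = Δω/(2π) = 964.8 Hz.

(a) f₀ = 1998 Hz  (b) Q = 2.071  (c) BW = 964.8 Hz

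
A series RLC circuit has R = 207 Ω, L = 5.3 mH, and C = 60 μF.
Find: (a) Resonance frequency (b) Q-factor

Step 1 — Resonance condition Im(Z)=0 gives ω₀ = 1/√(LC).
Step 2 — ω₀ = 1/√(0.0053·6e-05) = 1773 rad/s.
Step 3 — f₀ = ω₀/(2π) = 282.2 Hz.
Step 4 — Series Q: Q = ω₀L/R = 1773·0.0053/207 = 0.0454.

(a) f₀ = 282.2 Hz  (b) Q = 0.0454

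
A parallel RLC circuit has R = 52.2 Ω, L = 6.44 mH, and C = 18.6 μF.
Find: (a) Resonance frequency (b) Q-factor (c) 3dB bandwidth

Step 1 — Resonance: ω₀ = 1/√(LC) = 1/√(0.00644·1.86e-05) = 2889 rad/s.
Step 2 — f₀ = ω₀/(2π) = 459.9 Hz.
Step 3 — Parallel Q: Q = R/(ω₀L) = 52.2/(2889·0.00644) = 2.805.
Step 4 — Bandwidth: Δω = ω₀/Q = 1030 rad/s; BW = Δω/(2π) = 163.9 Hz.

(a) f₀ = 459.9 Hz  (b) Q = 2.805  (c) BW = 163.9 Hz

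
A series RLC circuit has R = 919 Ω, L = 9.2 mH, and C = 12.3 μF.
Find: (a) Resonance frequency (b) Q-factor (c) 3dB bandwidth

Step 1 — Resonance condition Im(Z)=0 gives ω₀ = 1/√(LC).
Step 2 — ω₀ = 1/√(0.0092·1.23e-05) = 2973 rad/s.
Step 3 — f₀ = ω₀/(2π) = 473.1 Hz.
Step 4 — Series Q: Q = ω₀L/R = 2973·0.0092/919 = 0.02976.
Step 5 — 3dB bandwidth: Δω = ω₀/Q = 9.989e+04 rad/s; BW = Δω/(2π) = 1.59e+04 Hz.

(a) f₀ = 473.1 Hz  (b) Q = 0.02976  (c) BW = 1.59e+04 Hz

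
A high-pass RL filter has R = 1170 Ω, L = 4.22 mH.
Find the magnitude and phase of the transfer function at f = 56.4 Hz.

Step 1 — Angular frequency: ω = 2π·56.4 = 354.4 rad/s.
Step 2 — Transfer function: H(jω) = jωL/(R + jωL).
Step 3 — Numerator jωL = j·1.495; denominator R + jωL = 1170 + j1.495.
Step 4 — H = 1.634e-06 + j0.001278.
Step 5 — Magnitude: |H| = 0.001278 (-57.9 dB); phase: φ = 89.9°.

|H| = 0.001278 (-57.9 dB), φ = 89.9°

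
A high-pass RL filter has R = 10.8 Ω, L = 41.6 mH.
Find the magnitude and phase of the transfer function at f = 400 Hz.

Step 1 — Angular frequency: ω = 2π·400 = 2513 rad/s.
Step 2 — Transfer function: H(jω) = jωL/(R + jωL).
Step 3 — Numerator jωL = j·104.6; denominator R + jωL = 10.8 + j104.6.
Step 4 — H = 0.9894 + j0.1022.
Step 5 — Magnitude: |H| = 0.9947 (-0.0 dB); phase: φ = 5.9°.

|H| = 0.9947 (-0.0 dB), φ = 5.9°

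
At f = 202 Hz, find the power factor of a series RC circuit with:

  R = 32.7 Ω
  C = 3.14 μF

Step 1 — Angular frequency: ω = 2π·f = 2π·202 = 1269 rad/s.
Step 2 — Component impedances:
  R: Z = R = 32.7 Ω
  C: Z = 1/(jωC) = -j/(ω·C) = 0 - j250.9 Ω
Step 3 — Series combination: Z_total = R + C = 32.7 - j250.9 Ω = 253∠-82.6° Ω.
Step 4 — Power factor: PF = cos(φ) = Re(Z)/|Z| = 32.7/253 = 0.1292.
Step 5 — Type: Im(Z) = -250.9 ⇒ leading (phase φ = -82.6°).

PF = 0.1292 (leading, φ = -82.6°)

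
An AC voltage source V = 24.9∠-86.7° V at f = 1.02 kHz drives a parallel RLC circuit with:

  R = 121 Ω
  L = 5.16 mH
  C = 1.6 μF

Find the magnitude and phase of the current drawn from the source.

Step 1 — Angular frequency: ω = 2π·f = 2π·1020 = 6409 rad/s.
Step 2 — Component impedances:
  R: Z = R = 121 Ω
  L: Z = jωL = j·6409·0.00516 = 0 + j33.07 Ω
  C: Z = 1/(jωC) = -j/(ω·C) = 0 - j97.52 Ω
Step 3 — Parallel combination: 1/Z_total = 1/R + 1/L + 1/C; Z_total = 17.67 + j42.73 Ω = 46.24∠67.5° Ω.
Step 4 — Source phasor: V = 24.9∠-86.7° V = 1.433 - j24.86 V.
Step 5 — Ohm's law: I = V / Z_total = (1.433 - j24.86) / (17.67 + j42.73) = -0.485 - j0.2341 A.
Step 6 — Convert to polar: |I| = 0.5385 A, ∠I = -154.2°.

I = 0.5385∠-154.2° A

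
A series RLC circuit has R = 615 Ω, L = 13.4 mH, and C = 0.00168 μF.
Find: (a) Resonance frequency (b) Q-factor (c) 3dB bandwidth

Step 1 — Resonance: ω₀ = 1/√(LC) = 1/√(0.0134·1.68e-09) = 2.108e+05 rad/s.
Step 2 — f₀ = ω₀/(2π) = 3.354e+04 Hz.
Step 3 — Series Q: Q = ω₀L/R = 2.108e+05·0.0134/615 = 4.592.
Step 4 — Bandwidth: Δω = ω₀/Q = 4.59e+04 rad/s; BW = Δω/(2π) = 7304 Hz.

(a) f₀ = 3.354e+04 Hz  (b) Q = 4.592  (c) BW = 7304 Hz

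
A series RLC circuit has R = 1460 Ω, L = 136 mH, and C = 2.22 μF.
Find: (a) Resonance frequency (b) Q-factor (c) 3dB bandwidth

Step 1 — Resonance: ω₀ = 1/√(LC) = 1/√(0.136·2.22e-06) = 1820 rad/s.
Step 2 — f₀ = ω₀/(2π) = 289.7 Hz.
Step 3 — Series Q: Q = ω₀L/R = 1820·0.136/1460 = 0.1695.
Step 4 — Bandwidth: Δω = ω₀/Q = 1.074e+04 rad/s; BW = Δω/(2π) = 1709 Hz.

(a) f₀ = 289.7 Hz  (b) Q = 0.1695  (c) BW = 1709 Hz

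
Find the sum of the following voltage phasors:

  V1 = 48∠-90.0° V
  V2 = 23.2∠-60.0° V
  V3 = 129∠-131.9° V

Step 1 — Convert each phasor to rectangular form:
  V1 = 48·(cos(-90.0°) + j·sin(-90.0°)) = 0 - j48 V
  V2 = 23.2·(cos(-60.0°) + j·sin(-60.0°)) = 11.6 - j20.09 V
  V3 = 129·(cos(-131.9°) + j·sin(-131.9°)) = -86.15 - j96.02 V
Step 2 — Sum components: V_total = -74.55 - j164.1 V.
Step 3 — Convert to polar: |V_total| = 180.2 V, ∠V_total = -114.4°.

V_total = 180.2∠-114.4° V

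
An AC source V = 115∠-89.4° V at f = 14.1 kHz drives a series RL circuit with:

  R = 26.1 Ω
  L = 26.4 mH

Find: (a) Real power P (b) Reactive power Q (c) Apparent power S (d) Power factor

Step 1 — Angular frequency: ω = 2π·f = 2π·1.41e+04 = 8.859e+04 rad/s.
Step 2 — Component impedances:
  R: Z = R = 26.1 Ω
  L: Z = jωL = j·8.859e+04·0.0264 = 0 + j2339 Ω
Step 3 — Series combination: Z_total = R + L = 26.1 + j2339 Ω = 2339∠89.4° Ω.
Step 4 — Source phasor: V = 115∠-89.4° V = 1.204 - j115 V.
Step 5 — Current: I = V / Z = -0.04915 - j0.001063 A = 0.04917∠-178.8° A.
Step 6 — Complex power: S = V·I* = 0.06309 + j5.654 VA.
Step 7 — Real power: P = Re(S) = 0.06309 W.
Step 8 — Reactive power: Q = Im(S) = 5.654 VAR.
Step 9 — Apparent power: |S| = 5.654 VA.
Step 10 — Power factor: PF = P/|S| = 0.01116 (lagging).

(a) P = 0.06309 W  (b) Q = 5.654 VAR  (c) S = 5.654 VA  (d) PF = 0.01116 (lagging)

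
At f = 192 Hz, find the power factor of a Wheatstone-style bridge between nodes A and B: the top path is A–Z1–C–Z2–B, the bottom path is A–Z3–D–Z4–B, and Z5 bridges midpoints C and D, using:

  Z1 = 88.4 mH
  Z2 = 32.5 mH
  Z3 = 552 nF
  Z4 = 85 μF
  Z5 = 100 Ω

Step 1 — Angular frequency: ω = 2π·f = 2π·192 = 1206 rad/s.
Step 2 — Component impedances:
  Z1: Z = jωL = j·1206·0.0884 = 0 + j106.6 Ω
  Z2: Z = jωL = j·1206·0.0325 = 0 + j39.21 Ω
  Z3: Z = 1/(jωC) = -j/(ω·C) = 0 - j1502 Ω
  Z4: Z = 1/(jωC) = -j/(ω·C) = 0 - j9.752 Ω
  Z5: Z = R = 100 Ω
Step 3 — Bridge requires nodal analysis (the Z5 bridge couples midpoints C and D, so the two paths cannot be reduced to a simple series/parallel combination). Setting node B to ground and injecting 1 A at node A, the 3-node admittance system at A, C, D solves to V_A = Z_AB = 16.45 + j156.5 Ω = 157.3∠84.0° Ω.
Step 4 — Power factor: PF = cos(φ) = Re(Z)/|Z| = 16.448/157.34 = 0.1045.
Step 5 — Type: Im(Z) = 156.5 ⇒ lagging (phase φ = 84.0°).

PF = 0.1045 (lagging, φ = 84.0°)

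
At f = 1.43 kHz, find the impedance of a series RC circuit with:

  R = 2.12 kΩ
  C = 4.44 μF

Step 1 — Angular frequency: ω = 2π·f = 2π·1430 = 8985 rad/s.
Step 2 — Component impedances:
  R: Z = R = 2120 Ω
  C: Z = 1/(jωC) = -j/(ω·C) = 0 - j25.07 Ω
Step 3 — Series combination: Z_total = R + C = 2120 - j25.07 Ω = 2120∠-0.7° Ω.

Z = 2120 - j25.07 Ω = 2120∠-0.7° Ω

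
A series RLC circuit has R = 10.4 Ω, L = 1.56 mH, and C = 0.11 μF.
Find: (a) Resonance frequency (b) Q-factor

Step 1 — Resonance condition Im(Z)=0 gives ω₀ = 1/√(LC).
Step 2 — ω₀ = 1/√(0.00156·1.1e-07) = 7.634e+04 rad/s.
Step 3 — f₀ = ω₀/(2π) = 1.215e+04 Hz.
Step 4 — Series Q: Q = ω₀L/R = 7.634e+04·0.00156/10.4 = 11.45.

(a) f₀ = 1.215e+04 Hz  (b) Q = 11.45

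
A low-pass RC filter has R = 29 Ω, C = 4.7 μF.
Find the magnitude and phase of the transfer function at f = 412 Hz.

Step 1 — Angular frequency: ω = 2π·412 = 2589 rad/s.
Step 2 — Transfer function: H(jω) = 1/(1 + jωRC).
Step 3 — Denominator: 1 + jωRC = 1 + j·2589·29·4.7e-06 = 1 + j0.3528.
Step 4 — H = 0.8893 - j0.3138.
Step 5 — Magnitude: |H| = 0.943 (-0.5 dB); phase: φ = -19.4°.

|H| = 0.943 (-0.5 dB), φ = -19.4°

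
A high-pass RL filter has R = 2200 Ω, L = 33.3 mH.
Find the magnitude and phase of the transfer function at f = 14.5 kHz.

Step 1 — Angular frequency: ω = 2π·1.45e+04 = 9.111e+04 rad/s.
Step 2 — Transfer function: H(jω) = jωL/(R + jωL).
Step 3 — Numerator jωL = j·3034; denominator R + jωL = 2200 + j3034.
Step 4 — H = 0.6554 + j0.4752.
Step 5 — Magnitude: |H| = 0.8096 (-1.8 dB); phase: φ = 35.9°.

|H| = 0.8096 (-1.8 dB), φ = 35.9°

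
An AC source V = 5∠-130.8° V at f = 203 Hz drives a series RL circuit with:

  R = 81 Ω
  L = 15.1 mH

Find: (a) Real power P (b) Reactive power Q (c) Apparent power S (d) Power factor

Step 1 — Angular frequency: ω = 2π·f = 2π·203 = 1275 rad/s.
Step 2 — Component impedances:
  R: Z = R = 81 Ω
  L: Z = jωL = j·1275·0.0151 = 0 + j19.26 Ω
Step 3 — Series combination: Z_total = R + L = 81 + j19.26 Ω = 83.26∠13.4° Ω.
Step 4 — Source phasor: V = 5∠-130.8° V = -3.267 - j3.785 V.
Step 5 — Current: I = V / Z = -0.04869 - j0.03515 A = 0.06005∠-144.2° A.
Step 6 — Complex power: S = V·I* = 0.2921 + j0.06946 VA.
Step 7 — Real power: P = Re(S) = 0.2921 W.
Step 8 — Reactive power: Q = Im(S) = 0.06946 VAR.
Step 9 — Apparent power: |S| = 0.3003 VA.
Step 10 — Power factor: PF = P/|S| = 0.9729 (lagging).

(a) P = 0.2921 W  (b) Q = 0.06946 VAR  (c) S = 0.3003 VA  (d) PF = 0.9729 (lagging)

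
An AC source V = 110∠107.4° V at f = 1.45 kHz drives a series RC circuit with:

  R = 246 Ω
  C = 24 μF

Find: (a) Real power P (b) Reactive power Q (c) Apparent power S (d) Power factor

Step 1 — Angular frequency: ω = 2π·f = 2π·1450 = 9111 rad/s.
Step 2 — Component impedances:
  R: Z = R = 246 Ω
  C: Z = 1/(jωC) = -j/(ω·C) = 0 - j4.573 Ω
Step 3 — Series combination: Z_total = R + C = 246 - j4.573 Ω = 246∠-1.1° Ω.
Step 4 — Source phasor: V = 110∠107.4° V = -32.89 + j105 V.
Step 5 — Current: I = V / Z = -0.1416 + j0.4241 A = 0.4471∠108.5° A.
Step 6 — Complex power: S = V·I* = 49.17 - j0.9141 VA.
Step 7 — Real power: P = Re(S) = 49.17 W.
Step 8 — Reactive power: Q = Im(S) = -0.9141 VAR.
Step 9 — Apparent power: |S| = 49.18 VA.
Step 10 — Power factor: PF = P/|S| = 0.9998 (leading).

(a) P = 49.17 W  (b) Q = -0.9141 VAR  (c) S = 49.18 VA  (d) PF = 0.9998 (leading)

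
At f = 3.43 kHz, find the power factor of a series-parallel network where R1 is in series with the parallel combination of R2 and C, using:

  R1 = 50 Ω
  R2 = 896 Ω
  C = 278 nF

Step 1 — Angular frequency: ω = 2π·f = 2π·3430 = 2.155e+04 rad/s.
Step 2 — Component impedances:
  R1: Z = R = 50 Ω
  R2: Z = R = 896 Ω
  C: Z = 1/(jωC) = -j/(ω·C) = 0 - j166.9 Ω
Step 3 — Parallel branch: R2 || C = 1/(1/R2 + 1/C) = 30.05 - j161.3 Ω.
Step 4 — Series with R1: Z_total = R1 + (R2 || C) = 80.05 - j161.3 Ω = 180.1∠-63.6° Ω.
Step 5 — Power factor: PF = cos(φ) = Re(Z)/|Z| = 80.05/180.1 = 0.4445.
Step 6 — Type: Im(Z) = -161.3 ⇒ leading (phase φ = -63.6°).

PF = 0.4445 (leading, φ = -63.6°)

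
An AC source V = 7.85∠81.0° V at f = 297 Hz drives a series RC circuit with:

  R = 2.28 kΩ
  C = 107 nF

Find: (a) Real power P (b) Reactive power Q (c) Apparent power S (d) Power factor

Step 1 — Angular frequency: ω = 2π·f = 2π·297 = 1866 rad/s.
Step 2 — Component impedances:
  R: Z = R = 2280 Ω
  C: Z = 1/(jωC) = -j/(ω·C) = 0 - j5008 Ω
Step 3 — Series combination: Z_total = R + C = 2280 - j5008 Ω = 5503∠-65.5° Ω.
Step 4 — Source phasor: V = 7.85∠81.0° V = 1.228 + j7.753 V.
Step 5 — Current: I = V / Z = -0.00119 + j0.0007869 A = 0.001427∠146.5° A.
Step 6 — Complex power: S = V·I* = 0.00464 - j0.01019 VA.
Step 7 — Real power: P = Re(S) = 0.00464 W.
Step 8 — Reactive power: Q = Im(S) = -0.01019 VAR.
Step 9 — Apparent power: |S| = 0.0112 VA.
Step 10 — Power factor: PF = P/|S| = 0.4143 (leading).

(a) P = 0.00464 W  (b) Q = -0.01019 VAR  (c) S = 0.0112 VA  (d) PF = 0.4143 (leading)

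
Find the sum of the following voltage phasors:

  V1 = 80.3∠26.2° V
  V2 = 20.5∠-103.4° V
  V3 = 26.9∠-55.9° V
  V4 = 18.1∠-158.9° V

Step 1 — Convert each phasor to rectangular form:
  V1 = 80.3·(cos(26.2°) + j·sin(26.2°)) = 72.05 + j35.45 V
  V2 = 20.5·(cos(-103.4°) + j·sin(-103.4°)) = -4.751 - j19.94 V
  V3 = 26.9·(cos(-55.9°) + j·sin(-55.9°)) = 15.08 - j22.27 V
  V4 = 18.1·(cos(-158.9°) + j·sin(-158.9°)) = -16.89 - j6.516 V
Step 2 — Sum components: V_total = 65.49 - j13.28 V.
Step 3 — Convert to polar: |V_total| = 66.83 V, ∠V_total = -11.5°.

V_total = 66.83∠-11.5° V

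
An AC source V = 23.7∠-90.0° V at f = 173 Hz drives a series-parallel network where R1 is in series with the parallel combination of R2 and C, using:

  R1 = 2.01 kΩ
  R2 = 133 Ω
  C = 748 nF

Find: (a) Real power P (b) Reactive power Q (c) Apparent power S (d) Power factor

Step 1 — Angular frequency: ω = 2π·f = 2π·173 = 1087 rad/s.
Step 2 — Component impedances:
  R1: Z = R = 2010 Ω
  R2: Z = R = 133 Ω
  C: Z = 1/(jωC) = -j/(ω·C) = 0 - j1230 Ω
Step 3 — Parallel branch: R2 || C = 1/(1/R2 + 1/C) = 131.5 - j14.22 Ω.
Step 4 — Series with R1: Z_total = R1 + (R2 || C) = 2141 - j14.22 Ω = 2142∠-0.4° Ω.
Step 5 — Source phasor: V = 23.7∠-90.0° V = 0 - j23.7 V.
Step 6 — Current: I = V / Z = 7.347e-05 - j0.01107 A = 0.01107∠-89.6° A.
Step 7 — Complex power: S = V·I* = 0.2623 - j0.001741 VA.
Step 8 — Real power: P = Re(S) = 0.2623 W.
Step 9 — Reactive power: Q = Im(S) = -0.001741 VAR.
Step 10 — Apparent power: |S| = 0.2623 VA.
Step 11 — Power factor: PF = P/|S| = 1 (leading).

(a) P = 0.2623 W  (b) Q = -0.001741 VAR  (c) S = 0.2623 VA  (d) PF = 1 (leading)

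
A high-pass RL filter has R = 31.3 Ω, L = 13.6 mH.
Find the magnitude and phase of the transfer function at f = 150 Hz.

Step 1 — Angular frequency: ω = 2π·150 = 942.5 rad/s.
Step 2 — Transfer function: H(jω) = jωL/(R + jωL).
Step 3 — Numerator jωL = j·12.82; denominator R + jωL = 31.3 + j12.82.
Step 4 — H = 0.1436 + j0.3507.
Step 5 — Magnitude: |H| = 0.379 (-8.4 dB); phase: φ = 67.7°.

|H| = 0.379 (-8.4 dB), φ = 67.7°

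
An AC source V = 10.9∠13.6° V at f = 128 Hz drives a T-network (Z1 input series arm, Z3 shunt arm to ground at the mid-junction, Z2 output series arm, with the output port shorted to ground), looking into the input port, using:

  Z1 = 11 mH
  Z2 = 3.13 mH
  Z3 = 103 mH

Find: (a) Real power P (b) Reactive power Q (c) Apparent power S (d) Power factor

Step 1 — Angular frequency: ω = 2π·f = 2π·128 = 804.2 rad/s.
Step 2 — Component impedances:
  Z1: Z = jωL = j·804.2·0.011 = 0 + j8.847 Ω
  Z2: Z = jωL = j·804.2·0.00313 = 0 + j2.517 Ω
  Z3: Z = jωL = j·804.2·0.103 = 0 + j82.84 Ω
Step 3 — With the output port shorted to ground, the output series arm Z2 runs from the junction to ground; the shunt arm Z3 also runs from the junction to ground. They appear in parallel: Z3 || Z2 = 0 + j2.443 Ω.
Step 4 — Series with input arm Z1: Z_in = Z1 + (Z3 || Z2) = 0 + j11.29 Ω = 11.29∠90.0° Ω.
Step 5 — Source phasor: V = 10.9∠13.6° V = 10.59 + j2.563 V.
Step 6 — Current: I = V / Z = 0.227 - j0.9384 A = 0.9655∠-76.4° A.
Step 7 — Complex power: S = V·I* = 0 + j10.52 VA.
Step 8 — Real power: P = Re(S) = 0 W.
Step 9 — Reactive power: Q = Im(S) = 10.52 VAR.
Step 10 — Apparent power: |S| = 10.52 VA.
Step 11 — Power factor: PF = P/|S| = 0 (lagging).

(a) P = 0 W  (b) Q = 10.52 VAR  (c) S = 10.52 VA  (d) PF = 0 (lagging)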